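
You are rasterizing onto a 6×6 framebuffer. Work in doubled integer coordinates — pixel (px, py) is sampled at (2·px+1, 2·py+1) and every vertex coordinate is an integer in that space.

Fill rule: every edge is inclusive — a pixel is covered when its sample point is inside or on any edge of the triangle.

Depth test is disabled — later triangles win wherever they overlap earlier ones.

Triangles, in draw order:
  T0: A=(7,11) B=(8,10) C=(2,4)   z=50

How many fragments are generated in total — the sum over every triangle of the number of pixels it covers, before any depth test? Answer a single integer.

T0:
  2·area = 12  (B↔C swapped to make it positive)
  edge (7, 11)→(2, 4): d=(-5,-7) inclusive
  edge (2, 4)→(8, 10): d=(6,6) inclusive
  edge (8, 10)→(7, 11): d=(-1,1) inclusive
    (0,1)@(1, 3): e=[-2,0,14] → ·  [on edge]
    (1,2)@(3, 5): e=[2,0,10] → #  [on edge]
    (2,2)@(5, 5): e=[16,-12,8] → ·
    (1,3)@(3, 7): e=[-8,12,8] → ·
    (2,3)@(5, 7): e=[6,0,6] → #  [on edge]
    (3,3)@(7, 7): e=[20,-12,4] → ·
    (5,3)@(11, 7): e=[48,-36,0] → ·  [on edge]
    (2,4)@(5, 9): e=[-4,12,4] → ·
    (3,4)@(7, 9): e=[10,0,2] → #  [on edge]
    (4,4)@(9, 9): e=[24,-12,0] → ·  [on edge]
    (3,5)@(7, 11): e=[0,12,0] → #  [on edge]
    (4,5)@(9, 11): e=[14,0,-2] → ·  [on edge]
  covered (4 px):
    · · · · · ·
    · · · · · ·
    · # · · · ·
    · · # · · ·
    · · · # · ·
    · · · # · ·

Answer: 4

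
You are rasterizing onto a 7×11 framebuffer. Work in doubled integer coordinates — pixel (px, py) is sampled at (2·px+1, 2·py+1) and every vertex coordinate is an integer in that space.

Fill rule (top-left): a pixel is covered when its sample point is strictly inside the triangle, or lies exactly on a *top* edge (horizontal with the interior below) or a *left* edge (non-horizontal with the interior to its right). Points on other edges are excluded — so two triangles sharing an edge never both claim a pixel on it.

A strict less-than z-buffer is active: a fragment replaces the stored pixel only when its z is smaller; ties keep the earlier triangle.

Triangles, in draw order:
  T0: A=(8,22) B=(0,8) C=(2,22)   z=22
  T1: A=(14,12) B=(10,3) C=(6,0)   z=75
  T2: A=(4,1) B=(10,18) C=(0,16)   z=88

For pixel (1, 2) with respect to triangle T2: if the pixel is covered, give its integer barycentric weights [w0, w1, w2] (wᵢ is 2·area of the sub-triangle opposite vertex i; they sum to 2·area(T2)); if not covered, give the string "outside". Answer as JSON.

T0:
  2·area = 84  (B↔C swapped to make it positive)
  edge (8, 22)→(2, 22): d=(-6,0) right/bottom  bias=-1
  edge (2, 22)→(0, 8): d=(-2,-14) top-left  bias=+0
  edge (0, 8)→(8, 22): d=(8,14) right/bottom  bias=-1
    (0,5)@(1, 11): e=[66,8,10] → #
    (1,5)@(3, 11): e=[66,36,-18] → ·
    (0,6)@(1, 13): e=[54,4,26] → #
    (1,6)@(3, 13): e=[54,32,-2] → ·
    (0,7)@(1, 15): e=[42,0,42] → #  [on edge]
    (1,7)@(3, 15): e=[42,28,14] → #
    (2,7)@(5, 15): e=[42,56,-14] → ·
    (0,8)@(1, 17): e=[30,-4,58] → ·
    (1,8)@(3, 17): e=[30,24,30] → #
    (2,8)@(5, 17): e=[30,52,2] → #
    (3,8)@(7, 17): e=[30,80,-26] → ·
    (1,9)@(3, 19): e=[18,20,46] → #
  covered (11 px):
    · · · · · · ·
    · · · · · · ·
    · · · · · · ·
    · · · · · · ·
    · · · · · · ·
    # · · · · · ·
    # · · · · · ·
    # # · · · · ·
    · # # · · · ·
    · # # · · · ·
    · # # # · · ·
T1:
  2·area = 24  (B↔C swapped to make it positive)
  edge (14, 12)→(6, 0): d=(-8,-12) top-left  bias=+0
  edge (6, 0)→(10, 3): d=(4,3) right/bottom  bias=-1
  edge (10, 3)→(14, 12): d=(4,9) right/bottom  bias=-1
    (3,0)@(7, 1): e=[4,1,19] → #
    (4,0)@(9, 1): e=[28,-5,1] → ·
    (3,1)@(7, 3): e=[-12,9,27] → ·
    (4,1)@(9, 3): e=[12,3,9] → #
    (5,1)@(11, 3): e=[36,-3,-9] → ·
    (4,2)@(9, 5): e=[-4,11,17] → ·
    (5,3)@(11, 7): e=[4,13,7] → #
    (6,3)@(13, 7): e=[28,7,-11] → ·
    (5,4)@(11, 9): e=[-12,21,15] → ·
  covered (3 px):
    · · · # · · ·
    · · · · # · ·
    · · · · · · ·
    · · · · · # ·
    · · · · · · ·
    · · · · · · ·
    · · · · · · ·
    · · · · · · ·
    · · · · · · ·
    · · · · · · ·
    · · · · · · ·
T2:
  2·area = 158
  edge (4, 1)→(10, 18): d=(6,17) right/bottom  bias=-1
  edge (10, 18)→(0, 16): d=(-10,-2) top-left  bias=+0
  edge (0, 16)→(4, 1): d=(4,-15) top-left  bias=+0
    (1,2)@(3, 5): e=[41,116,1] → #
    (2,2)@(5, 5): e=[7,120,31] → #
    (3,2)@(7, 5): e=[-27,124,61] → ·
    (1,3)@(3, 7): e=[53,96,9] → #
    (3,3)@(7, 7): e=[-15,104,69] → ·
    (1,4)@(3, 9): e=[65,76,17] → #
    (3,4)@(7, 9): e=[-3,84,77] → ·
    (1,5)@(3, 11): e=[77,56,25] → #
    (3,5)@(7, 11): e=[9,64,85] → #
    (4,5)@(9, 11): e=[-25,68,115] → ·
    (0,6)@(1, 13): e=[123,32,3] → #
    (4,6)@(9, 13): e=[-13,48,123] → ·
    (2,8)@(5, 17): e=[79,0,79] → #  [on edge]
  covered (20 px):
    · · · · · · ·
    · · · · · · ·
    · # # · · · ·
    · # # · · · ·
    · # # · · · ·
    · # # # · · ·
    # # # # · · ·
    # # # # · · ·
    · · # # # · ·
    · · · · · · ·
    · · · · · · ·

Final: [116,1,41]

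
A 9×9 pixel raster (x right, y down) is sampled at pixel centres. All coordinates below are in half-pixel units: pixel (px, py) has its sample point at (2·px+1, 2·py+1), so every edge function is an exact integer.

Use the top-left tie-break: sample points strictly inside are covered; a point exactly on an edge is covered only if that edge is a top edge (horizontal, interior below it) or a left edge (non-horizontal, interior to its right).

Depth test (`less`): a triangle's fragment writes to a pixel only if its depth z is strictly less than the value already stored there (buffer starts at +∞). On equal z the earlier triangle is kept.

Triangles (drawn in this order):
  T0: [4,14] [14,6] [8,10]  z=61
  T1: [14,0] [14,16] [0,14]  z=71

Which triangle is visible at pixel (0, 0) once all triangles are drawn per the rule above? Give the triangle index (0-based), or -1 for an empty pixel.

T0:
  2·area = 8  (B↔C swapped to make it positive)
  edge (4, 14)→(8, 10): d=(4,-4) top-left  bias=+0
  edge (8, 10)→(14, 6): d=(6,-4) top-left  bias=+0
  edge (14, 6)→(4, 14): d=(-10,8) right/bottom  bias=-1
    (8,0)@(17, 1): e=[0,-18,26] → ·  [on edge]
    (7,1)@(15, 3): e=[0,-14,22] → ·  [on edge]
    (6,2)@(13, 5): e=[0,-10,18] → ·  [on edge]
    (5,3)@(11, 7): e=[0,-6,14] → ·  [on edge]
    (4,4)@(9, 9): e=[0,-2,10] → ·  [on edge]
    (3,5)@(7, 11): e=[0,2,6] → #  [on edge]
    (4,5)@(9, 11): e=[8,10,-10] → ·
    (2,6)@(5, 13): e=[0,6,2] → #  [on edge]
    (3,6)@(7, 13): e=[8,14,-14] → ·
    (1,7)@(3, 15): e=[0,10,-2] → ·  [on edge]
    (2,7)@(5, 15): e=[8,18,-18] → ·
    (0,8)@(1, 17): e=[0,14,-6] → ·  [on edge]
  covered (2 px):
    · · · · · · · · ·
    · · · · · · · · ·
    · · · · · · · · ·
    · · · · · · · · ·
    · · · · · · · · ·
    · · · # · · · · ·
    · · # · · · · · ·
    · · · · · · · · ·
    · · · · · · · · ·
T1:
  2·area = 224
  edge (14, 0)→(14, 16): d=(0,16) right/bottom  bias=-1
  edge (14, 16)→(0, 14): d=(-14,-2) top-left  bias=+0
  edge (0, 14)→(14, 0): d=(14,-14) top-left  bias=+0
    (6,0)@(13, 1): e=[16,208,0] → #  [on edge]
    (7,0)@(15, 1): e=[-16,212,28] → ·
    (5,1)@(11, 3): e=[48,176,0] → #  [on edge]
    (7,1)@(15, 3): e=[-16,184,56] → ·
    (4,2)@(9, 5): e=[80,144,0] → #  [on edge]
    (7,2)@(15, 5): e=[-16,156,84] → ·
    (3,3)@(7, 7): e=[112,112,0] → #  [on edge]
    (7,3)@(15, 7): e=[-16,128,112] → ·
    (2,4)@(5, 9): e=[144,80,0] → #  [on edge]
    (7,4)@(15, 9): e=[-16,100,140] → ·
    (1,5)@(3, 11): e=[176,48,0] → #  [on edge]
    (7,5)@(15, 11): e=[-16,72,168] → ·
    (0,6)@(1, 13): e=[208,16,0] → #  [on edge]
    (3,7)@(7, 15): e=[112,0,112] → #  [on edge]
  covered (32 px):
    · · · · · · # · ·
    · · · · · # # · ·
    · · · · # # # · ·
    · · · # # # # · ·
    · · # # # # # · ·
    · # # # # # # · ·
    # # # # # # # · ·
    · · · # # # # · ·
    · · · · · · · · ·

Z-buffer (winner per pixel, '.' = empty):
  . . . . . . 1 . .
  . . . . . 1 1 . .
  . . . . 1 1 1 . .
  . . . 1 1 1 1 . .
  . . 1 1 1 1 1 . .
  . 1 1 0 1 1 1 . .
  1 1 0 1 1 1 1 . .
  . . . 1 1 1 1 . .
  . . . . . . . . .

Answer: -1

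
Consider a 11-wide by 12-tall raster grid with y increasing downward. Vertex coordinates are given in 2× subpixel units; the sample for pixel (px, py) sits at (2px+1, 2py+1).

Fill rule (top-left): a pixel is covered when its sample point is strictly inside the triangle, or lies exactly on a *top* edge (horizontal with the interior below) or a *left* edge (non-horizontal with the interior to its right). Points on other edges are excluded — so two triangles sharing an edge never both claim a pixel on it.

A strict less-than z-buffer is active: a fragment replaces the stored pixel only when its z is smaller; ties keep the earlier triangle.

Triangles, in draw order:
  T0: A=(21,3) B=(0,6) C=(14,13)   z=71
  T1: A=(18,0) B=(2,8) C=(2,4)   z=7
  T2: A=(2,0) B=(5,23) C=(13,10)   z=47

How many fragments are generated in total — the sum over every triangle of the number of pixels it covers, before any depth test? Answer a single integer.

T0:
  2·area = 189  (B↔C swapped to make it positive)
  edge (21, 3)→(14, 13): d=(-7,10) right/bottom  bias=-1
  edge (14, 13)→(0, 6): d=(-14,-7) top-left  bias=+0
  edge (0, 6)→(21, 3): d=(21,-3) top-left  bias=+0
    (10,1)@(21, 3): e=[0,189,0] → ·  [on edge]
    (3,2)@(7, 5): e=[126,63,0] → #  [on edge]
    (4,2)@(9, 5): e=[106,77,6] → #
    (5,2)@(11, 5): e=[86,91,12] → #
    (6,2)@(13, 5): e=[66,105,18] → #
    (7,2)@(15, 5): e=[46,119,24] → #
    (8,2)@(17, 5): e=[26,133,30] → #
    (9,2)@(19, 5): e=[6,147,36] → #
    (10,2)@(21, 5): e=[-14,161,42] → ·
    (1,3)@(3, 7): e=[152,7,30] → #
    (2,3)@(5, 7): e=[132,21,36] → #
    (9,3)@(19, 7): e=[-8,119,78] → ·
    (3,11)@(7, 23): e=[0,-189,378] → ·  [on edge]
  covered (23 px):
    · · · · · · · · · · ·
    · · · · · · · · · · ·
    · · · # # # # # # # ·
    · # # # # # # # # · ·
    · · · # # # # # · · ·
    · · · · · # # # · · ·
    · · · · · · · · · · ·
    · · · · · · · · · · ·
    · · · · · · · · · · ·
    · · · · · · · · · · ·
    · · · · · · · · · · ·
    · · · · · · · · · · ·
T1:
  2·area = 64
  edge (18, 0)→(2, 8): d=(-16,8) right/bottom  bias=-1
  edge (2, 8)→(2, 4): d=(0,-4) top-left  bias=+0
  edge (2, 4)→(18, 0): d=(16,-4) top-left  bias=+0
    (7,0)@(15, 1): e=[8,52,4] → #
    (8,0)@(17, 1): e=[-8,60,12] → ·
    (3,1)@(7, 3): e=[40,20,4] → #
    (4,1)@(9, 3): e=[24,28,12] → #
    (5,1)@(11, 3): e=[8,36,20] → #
    (6,1)@(13, 3): e=[-8,44,28] → ·
    (7,1)@(15, 3): e=[-24,52,36] → ·
    (1,2)@(3, 5): e=[40,4,20] → #
    (2,2)@(5, 5): e=[24,12,28] → #
    (4,2)@(9, 5): e=[-8,28,44] → ·
    (5,2)@(11, 5): e=[-24,36,52] → ·
    (1,3)@(3, 7): e=[8,4,52] → #
  covered (8 px):
    · · · · · · · # · · ·
    · · · # # # · · · · ·
    · # # # · · · · · · ·
    · # · · · · · · · · ·
    · · · · · · · · · · ·
    · · · · · · · · · · ·
    · · · · · · · · · · ·
    · · · · · · · · · · ·
    · · · · · · · · · · ·
    · · · · · · · · · · ·
    · · · · · · · · · · ·
    · · · · · · · · · · ·
T2:
  2·area = 223  (B↔C swapped to make it positive)
  edge (2, 0)→(13, 10): d=(11,10) right/bottom  bias=-1
  edge (13, 10)→(5, 23): d=(-8,13) right/bottom  bias=-1
  edge (5, 23)→(2, 0): d=(-3,-23) top-left  bias=+0
    (1,0)@(3, 1): e=[1,202,20] → #
    (2,0)@(5, 1): e=[-19,176,66] → ·
    (1,1)@(3, 3): e=[23,186,14] → #
    (2,1)@(5, 3): e=[3,160,60] → #
    (3,1)@(7, 3): e=[-17,134,106] → ·
    (1,2)@(3, 5): e=[45,170,8] → #
    (3,2)@(7, 5): e=[5,118,100] → #
    (4,2)@(9, 5): e=[-15,92,146] → ·
    (1,3)@(3, 7): e=[67,154,2] → #
    (4,3)@(9, 7): e=[7,76,140] → #
    (5,3)@(11, 7): e=[-13,50,186] → ·
    (1,4)@(3, 9): e=[89,138,-4] → ·
    (2,11)@(5, 23): e=[223,0,0] → ·  [on edge]
  covered (30 px):
    · # · · · · · · · · ·
    · # # · · · · · · · ·
    · # # # · · · · · · ·
    · # # # # · · · · · ·
    · · # # # # · · · · ·
    · · # # # # · · · · ·
    · · # # # # · · · · ·
    · · # # # · · · · · ·
    · · # # · · · · · · ·
    · · # # · · · · · · ·
    · · # · · · · · · · ·
    · · · · · · · · · · ·

Final: 61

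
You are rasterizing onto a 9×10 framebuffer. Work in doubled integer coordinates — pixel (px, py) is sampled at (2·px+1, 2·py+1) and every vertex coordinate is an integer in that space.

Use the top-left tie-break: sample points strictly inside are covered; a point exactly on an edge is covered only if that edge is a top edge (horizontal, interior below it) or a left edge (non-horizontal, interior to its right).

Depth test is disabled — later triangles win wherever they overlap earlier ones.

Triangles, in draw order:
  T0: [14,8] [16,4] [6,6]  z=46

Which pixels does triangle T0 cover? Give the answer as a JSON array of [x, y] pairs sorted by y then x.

T0:
  2·area = 36  (B↔C swapped to make it positive)
  edge (14, 8)→(6, 6): d=(-8,-2) top-left  bias=+0
  edge (6, 6)→(16, 4): d=(10,-2) top-left  bias=+0
  edge (16, 4)→(14, 8): d=(-2,4) right/bottom  bias=-1
    (5,2)@(11, 5): e=[18,0,18] → X  [on edge]
    (6,2)@(13, 5): e=[22,4,10] → X
    (7,2)@(15, 5): e=[26,8,2] → X
    (8,2)@(17, 5): e=[30,12,-6] → .
    (0,3)@(1, 7): e=[-18,0,54] → .  [on edge]
    (5,3)@(11, 7): e=[2,20,14] → X
    (7,3)@(15, 7): e=[10,28,-2] → .
    (5,4)@(11, 9): e=[-14,40,10] → .
    (6,4)@(13, 9): e=[-10,44,2] → .
  covered (5 px):
    . . . . . . . . .
    . . . . . . . . .
    . . . . . X X X .
    . . . . . X X . .
    . . . . . . . . .
    . . . . . . . . .
    . . . . . . . . .
    . . . . . . . . .
    . . . . . . . . .
    . . . . . . . . .

Answer: [[5,2],[6,2],[7,2],[5,3],[6,3]]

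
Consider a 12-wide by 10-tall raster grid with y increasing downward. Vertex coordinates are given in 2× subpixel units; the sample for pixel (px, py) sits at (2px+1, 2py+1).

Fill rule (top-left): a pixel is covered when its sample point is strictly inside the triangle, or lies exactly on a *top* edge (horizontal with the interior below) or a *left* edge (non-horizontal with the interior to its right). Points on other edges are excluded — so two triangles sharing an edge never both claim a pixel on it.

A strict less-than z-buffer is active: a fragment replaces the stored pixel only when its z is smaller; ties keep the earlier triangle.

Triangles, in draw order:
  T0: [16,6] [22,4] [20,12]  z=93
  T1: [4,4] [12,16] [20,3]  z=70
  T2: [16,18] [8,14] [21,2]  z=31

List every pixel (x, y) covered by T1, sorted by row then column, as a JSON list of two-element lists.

T0:
  2·area = 44
  edge (16, 6)→(22, 4): d=(6,-2) top-left  bias=+0
  edge (22, 4)→(20, 12): d=(-2,8) right/bottom  bias=-1
  edge (20, 12)→(16, 6): d=(-4,-6) top-left  bias=+0
    (9,2)@(19, 5): e=[0,22,22] → #  [on edge]
    (10,2)@(21, 5): e=[4,6,34] → #
    (11,2)@(23, 5): e=[8,-10,46] → ·
    (6,3)@(13, 7): e=[0,66,-22] → ·  [on edge]
    (8,3)@(17, 7): e=[8,34,2] → #
    (11,3)@(23, 7): e=[20,-14,38] → ·
    (3,4)@(7, 9): e=[0,110,-66] → ·  [on edge]
    (8,4)@(17, 9): e=[20,30,-6] → ·
    (9,4)@(19, 9): e=[24,14,6] → #
    (10,4)@(21, 9): e=[28,-2,18] → ·
    (0,5)@(1, 11): e=[0,154,-110] → ·  [on edge]
    (9,5)@(19, 11): e=[36,10,-2] → ·
  covered (6 px):
    · · · · · · · · · · · ·
    · · · · · · · · · · · ·
    · · · · · · · · · # # ·
    · · · · · · · · # # # ·
    · · · · · · · · · # · ·
    · · · · · · · · · · · ·
    · · · · · · · · · · · ·
    · · · · · · · · · · · ·
    · · · · · · · · · · · ·
    · · · · · · · · · · · ·
T1:
  2·area = 200  (B↔C swapped to make it positive)
  edge (4, 4)→(20, 3): d=(16,-1) top-left  bias=+0
  edge (20, 3)→(12, 16): d=(-8,13) right/bottom  bias=-1
  edge (12, 16)→(4, 4): d=(-8,-12) top-left  bias=+0
    (2,2)@(5, 5): e=[17,179,4] → #
    (3,2)@(7, 5): e=[19,153,28] → #
    (4,2)@(9, 5): e=[21,127,52] → #
    (5,2)@(11, 5): e=[23,101,76] → #
    (6,2)@(13, 5): e=[25,75,100] → #
    (7,2)@(15, 5): e=[27,49,124] → #
    (8,2)@(17, 5): e=[29,23,148] → #
    (9,2)@(19, 5): e=[31,-3,172] → ·
    (2,3)@(5, 7): e=[49,163,-12] → ·
    (3,3)@(7, 7): e=[51,137,12] → #
    (9,3)@(19, 7): e=[63,-19,156] → ·
    (3,4)@(7, 9): e=[83,121,-4] → ·
  covered (23 px):
    · · · · · · · · · · · ·
    · · · · · · · · · · · ·
    · · # # # # # # # · · ·
    · · · # # # # # # · · ·
    · · · · # # # # · · · ·
    · · · · # # # # · · · ·
    · · · · · # # · · · · ·
    · · · · · · · · · · · ·
    · · · · · · · · · · · ·
    · · · · · · · · · · · ·
T2:
  2·area = 148
  edge (16, 18)→(8, 14): d=(-8,-4) top-left  bias=+0
  edge (8, 14)→(21, 2): d=(13,-12) top-left  bias=+0
  edge (21, 2)→(16, 18): d=(-5,16) right/bottom  bias=-1
    (9,2)@(19, 5): e=[116,15,17] → #
    (10,2)@(21, 5): e=[124,39,-15] → ·
    (8,3)@(17, 7): e=[92,17,39] → #
    (10,3)@(21, 7): e=[108,65,-25] → ·
    (7,4)@(15, 9): e=[68,19,61] → #
    (9,4)@(19, 9): e=[84,67,-3] → ·
    (6,5)@(13, 11): e=[44,21,83] → #
    (9,5)@(19, 11): e=[68,93,-13] → ·
    (5,6)@(11, 13): e=[20,23,105] → #
    (9,6)@(19, 13): e=[52,119,-23] → ·
    (5,7)@(11, 15): e=[4,49,95] → #
    (8,7)@(17, 15): e=[28,121,-1] → ·
  covered (16 px):
    · · · · · · · · · · · ·
    · · · · · · · · · · · ·
    · · · · · · · · · # · ·
    · · · · · · · · # # · ·
    · · · · · · · # # · · ·
    · · · · · · # # # · · ·
    · · · · · # # # # · · ·
    · · · · · # # # · · · ·
    · · · · · · · # · · · ·
    · · · · · · · · · · · ·

Answer: [[2,2],[3,2],[4,2],[5,2],[6,2],[7,2],[8,2],[3,3],[4,3],[5,3],[6,3],[7,3],[8,3],[4,4],[5,4],[6,4],[7,4],[4,5],[5,5],[6,5],[7,5],[5,6],[6,6]]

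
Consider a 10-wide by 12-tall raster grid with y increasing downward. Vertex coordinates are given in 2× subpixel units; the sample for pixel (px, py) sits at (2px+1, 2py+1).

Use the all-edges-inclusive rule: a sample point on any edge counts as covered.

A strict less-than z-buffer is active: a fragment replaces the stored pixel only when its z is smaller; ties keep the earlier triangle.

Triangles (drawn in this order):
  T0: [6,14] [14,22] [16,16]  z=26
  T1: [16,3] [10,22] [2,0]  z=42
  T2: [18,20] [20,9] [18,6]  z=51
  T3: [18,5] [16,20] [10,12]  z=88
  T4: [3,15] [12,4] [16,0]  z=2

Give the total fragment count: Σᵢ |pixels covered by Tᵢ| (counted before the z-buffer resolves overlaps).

T0:
  2·area = 64  (B↔C swapped to make it positive)
  edge (6, 14)→(16, 16): d=(10,2) inclusive
  edge (16, 16)→(14, 22): d=(-2,6) inclusive
  edge (14, 22)→(6, 14): d=(-8,-8) inclusive
    (9,3)@(19, 7): e=[-96,0,160] → .  [on edge]
    (0,4)@(1, 9): e=[-40,104,0] → .  [on edge]
    (1,5)@(3, 11): e=[-24,88,0] → .  [on edge]
    (0,6)@(1, 13): e=[0,96,-32] → .  [on edge]
    (2,6)@(5, 13): e=[-8,72,0] → .  [on edge]
    (8,6)@(17, 13): e=[-32,0,96] → .  [on edge]
    (3,7)@(7, 15): e=[8,56,0] → X  [on edge]
    (4,7)@(9, 15): e=[4,44,16] → X
    (5,7)@(11, 15): e=[0,32,32] → X  [on edge]
    (6,7)@(13, 15): e=[-4,20,48] → .
    (3,8)@(7, 17): e=[28,52,-16] → .
    (4,8)@(9, 17): e=[24,40,0] → X  [on edge]
    (5,9)@(11, 19): e=[40,24,0] → X  [on edge]
    (7,9)@(15, 19): e=[32,0,32] → X  [on edge]
    (6,10)@(13, 21): e=[56,8,0] → X  [on edge]
    (7,11)@(15, 23): e=[72,-8,0] → .  [on edge]
  covered (11 px):
    . . . . . . . . . .
    . . . . . . . . . .
    . . . . . . . . . .
    . . . . . . . . . .
    . . . . . . . . . .
    . . . . . . . . . .
    . . . . . . . . . .
    . . . X X X . . . .
    . . . . X X X X . .
    . . . . . X X X . .
    . . . . . . X . . .
    . . . . . . . . . .
T1:
  2·area = 284
  edge (16, 3)→(10, 22): d=(-6,19) inclusive
  edge (10, 22)→(2, 0): d=(-8,-22) inclusive
  edge (2, 0)→(16, 3): d=(14,3) inclusive
    (1,0)@(3, 1): e=[259,14,11] → X
    (2,0)@(5, 1): e=[221,58,5] → X
    (3,0)@(7, 1): e=[183,102,-1] → .
    (1,1)@(3, 3): e=[247,-2,39] → .
    (2,1)@(5, 3): e=[209,42,33] → X
    (3,1)@(7, 3): e=[171,86,27] → X
    (4,1)@(9, 3): e=[133,130,21] → X
    (5,1)@(11, 3): e=[95,174,15] → X
    (6,1)@(13, 3): e=[57,218,9] → X
    (7,1)@(15, 3): e=[19,262,3] → X
    (8,1)@(17, 3): e=[-19,306,-3] → .
    (2,2)@(5, 5): e=[197,26,61] → X
  covered (35 px):
    . X X . . . . . . .
    . . X X X X X X . .
    . . X X X X X X . .
    . . X X X X X . . .
    . . . X X X X . . .
    . . . X X X X . . .
    . . . X X X . . . .
    . . . . X X . . . .
    . . . . X X . . . .
    . . . . X . . . . .
    . . . . . . . . . .
    . . . . . . . . . .
T2:
  2·area = 28  (B↔C swapped to make it positive)
  edge (18, 20)→(18, 6): d=(0,-14) inclusive
  edge (18, 6)→(20, 9): d=(2,3) inclusive
  edge (20, 9)→(18, 20): d=(-2,11) inclusive
    (9,4)@(19, 9): e=[14,3,11] → X
    (9,5)@(19, 11): e=[14,7,7] → X
    (9,6)@(19, 13): e=[14,11,3] → X
    (9,7)@(19, 15): e=[14,15,-1] → .
  covered (3 px):
    . . . . . . . . . .
    . . . . . . . . . .
    . . . . . . . . . .
    . . . . . . . . . .
    . . . . . . . . . X
    . . . . . . . . . X
    . . . . . . . . . X
    . . . . . . . . . .
    . . . . . . . . . .
    . . . . . . . . . .
    . . . . . . . . . .
    . . . . . . . . . .
T3:
  2·area = 106
  edge (18, 5)→(16, 20): d=(-2,15) inclusive
  edge (16, 20)→(10, 12): d=(-6,-8) inclusive
  edge (10, 12)→(18, 5): d=(8,-7) inclusive
    (8,3)@(17, 7): e=[11,86,9] → X
    (9,3)@(19, 7): e=[-19,102,23] → .
    (7,4)@(15, 9): e=[37,58,11] → X
    (9,4)@(19, 9): e=[-23,90,39] → .
    (6,5)@(13, 11): e=[63,30,13] → X
    (9,5)@(19, 11): e=[-27,78,55] → .
    (5,6)@(11, 13): e=[89,2,15] → X
    (8,6)@(17, 13): e=[-1,50,57] → .
    (5,7)@(11, 15): e=[85,-10,31] → .
    (6,7)@(13, 15): e=[55,6,45] → X
    (8,7)@(17, 15): e=[-5,38,73] → .
    (6,8)@(13, 17): e=[51,-6,61] → .
  covered (12 px):
    . . . . . . . . . .
    . . . . . . . . . .
    . . . . . . . . . .
    . . . . . . . . X .
    . . . . . . . X X .
    . . . . . . X X X .
    . . . . . X X X . .
    . . . . . . X X . .
    . . . . . . . X . .
    . . . . . . . . . .
    . . . . . . . . . .
    . . . . . . . . . .
T4:
  2·area = 8
  edge (3, 15)→(12, 4): d=(9,-11) inclusive
  edge (12, 4)→(16, 0): d=(4,-4) inclusive
  edge (16, 0)→(3, 15): d=(-13,15) inclusive
    (7,0)@(15, 1): e=[6,0,2] → X  [on edge]
    (8,0)@(17, 1): e=[28,8,-28] → .
    (6,1)@(13, 3): e=[2,0,6] → X  [on edge]
    (7,1)@(15, 3): e=[24,8,-24] → .
    (5,2)@(11, 5): e=[-2,0,10] → .  [on edge]
    (6,2)@(13, 5): e=[20,8,-20] → .
    (4,3)@(9, 7): e=[-6,0,14] → .  [on edge]
    (3,4)@(7, 9): e=[-10,0,18] → .  [on edge]
    (2,5)@(5, 11): e=[-14,0,22] → .  [on edge]
    (1,6)@(3, 13): e=[-18,0,26] → .  [on edge]
    (0,7)@(1, 15): e=[-22,0,30] → .  [on edge]
    (1,7)@(3, 15): e=[0,8,0] → X  [on edge]
  covered (3 px):
    . . . . . . . X . .
    . . . . . . X . . .
    . . . . . . . . . .
    . . . . . . . . . .
    . . . . . . . . . .
    . . . . . . . . . .
    . . . . . . . . . .
    . X . . . . . . . .
    . . . . . . . . . .
    . . . . . . . . . .
    . . . . . . . . . .
    . . . . . . . . . .

Result: 64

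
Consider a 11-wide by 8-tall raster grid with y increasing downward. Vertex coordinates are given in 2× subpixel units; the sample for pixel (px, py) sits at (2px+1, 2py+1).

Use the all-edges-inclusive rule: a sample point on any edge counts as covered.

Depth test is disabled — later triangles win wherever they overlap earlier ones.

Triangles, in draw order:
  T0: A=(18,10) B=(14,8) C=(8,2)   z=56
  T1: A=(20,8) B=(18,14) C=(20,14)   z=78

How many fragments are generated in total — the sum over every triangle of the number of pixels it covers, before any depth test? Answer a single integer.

T0:
  2·area = 12
  edge (18, 10)→(14, 8): d=(-4,-2) inclusive
  edge (14, 8)→(8, 2): d=(-6,-6) inclusive
  edge (8, 2)→(18, 10): d=(10,8) inclusive
    (3,0)@(7, 1): e=[14,0,-2] → ·  [on edge]
    (4,1)@(9, 3): e=[10,0,2] → #  [on edge]
    (5,1)@(11, 3): e=[14,12,-14] → ·
    (4,2)@(9, 5): e=[2,-12,22] → ·
    (5,2)@(11, 5): e=[6,0,6] → #  [on edge]
    (6,2)@(13, 5): e=[10,12,-10] → ·
    (5,3)@(11, 7): e=[-2,-12,26] → ·
    (6,3)@(13, 7): e=[2,0,10] → #  [on edge]
    (7,3)@(15, 7): e=[6,12,-6] → ·
    (6,4)@(13, 9): e=[-6,-12,30] → ·
    (7,4)@(15, 9): e=[-2,0,14] → ·  [on edge]
    (8,5)@(17, 11): e=[-6,0,18] → ·  [on edge]
    (9,6)@(19, 13): e=[-10,0,22] → ·  [on edge]
    (10,7)@(21, 15): e=[-14,0,26] → ·  [on edge]
  covered (3 px):
    · · · · · · · · · · ·
    · · · · # · · · · · ·
    · · · · · # · · · · ·
    · · · · · · # · · · ·
    · · · · · · · · · · ·
    · · · · · · · · · · ·
    · · · · · · · · · · ·
    · · · · · · · · · · ·
T1:
  2·area = 12  (B↔C swapped to make it positive)
  edge (20, 8)→(20, 14): d=(0,6) inclusive
  edge (20, 14)→(18, 14): d=(-2,0) inclusive
  edge (18, 14)→(20, 8): d=(2,-6) inclusive
    (10,2)@(21, 5): e=[-6,18,0] → ·  [on edge]
    (9,5)@(19, 11): e=[6,6,0] → #  [on edge]
    (10,5)@(21, 11): e=[-6,6,12] → ·
    (9,6)@(19, 13): e=[6,2,4] → #
    (10,6)@(21, 13): e=[-6,2,16] → ·
    (9,7)@(19, 15): e=[6,-2,8] → ·
  covered (2 px):
    · · · · · · · · · · ·
    · · · · · · · · · · ·
    · · · · · · · · · · ·
    · · · · · · · · · · ·
    · · · · · · · · · · ·
    · · · · · · · · · # ·
    · · · · · · · · · # ·
    · · · · · · · · · · ·

Final: 5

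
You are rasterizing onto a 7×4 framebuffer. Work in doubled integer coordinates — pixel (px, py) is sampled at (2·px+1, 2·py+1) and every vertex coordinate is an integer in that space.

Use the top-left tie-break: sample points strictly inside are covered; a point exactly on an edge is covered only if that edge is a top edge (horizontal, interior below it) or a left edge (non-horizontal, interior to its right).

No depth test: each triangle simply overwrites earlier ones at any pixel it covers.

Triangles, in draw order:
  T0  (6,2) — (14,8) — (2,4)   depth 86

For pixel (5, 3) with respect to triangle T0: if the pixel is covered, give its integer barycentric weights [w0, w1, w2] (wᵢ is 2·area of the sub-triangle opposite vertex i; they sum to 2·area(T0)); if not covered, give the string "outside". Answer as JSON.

T0:
  2·area = 40
  edge (6, 2)→(14, 8): d=(8,6) right/bottom  bias=-1
  edge (14, 8)→(2, 4): d=(-12,-4) top-left  bias=+0
  edge (2, 4)→(6, 2): d=(4,-2) top-left  bias=+0
    (2,1)@(5, 3): e=[14,24,2] → █
    (3,1)@(7, 3): e=[2,32,6] → █
    (4,1)@(9, 3): e=[-10,40,10] → ·
    (2,2)@(5, 5): e=[30,0,10] → █  [on edge]
    (4,2)@(9, 5): e=[6,16,18] → █
    (5,2)@(11, 5): e=[-6,24,22] → ·
    (2,3)@(5, 7): e=[46,-24,18] → ·
    (3,3)@(7, 7): e=[34,-16,22] → ·
    (4,3)@(9, 7): e=[22,-8,26] → ·
    (5,3)@(11, 7): e=[10,0,30] → █  [on edge]
    (6,3)@(13, 7): e=[-2,8,34] → ·
  covered (6 px):
    · · · · · · ·
    · · █ █ · · ·
    · · █ █ █ · ·
    · · · · · █ ·

Answer: [0,30,10]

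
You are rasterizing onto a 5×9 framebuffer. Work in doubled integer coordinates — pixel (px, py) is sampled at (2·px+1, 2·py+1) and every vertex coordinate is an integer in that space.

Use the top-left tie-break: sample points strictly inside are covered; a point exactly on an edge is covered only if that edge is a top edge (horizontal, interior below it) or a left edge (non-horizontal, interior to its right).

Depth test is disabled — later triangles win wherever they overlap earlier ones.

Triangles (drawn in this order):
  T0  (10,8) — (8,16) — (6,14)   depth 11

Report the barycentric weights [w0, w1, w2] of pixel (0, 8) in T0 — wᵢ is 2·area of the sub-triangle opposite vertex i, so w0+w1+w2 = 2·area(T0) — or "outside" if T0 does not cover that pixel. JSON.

T0:
  2·area = 20
  edge (10, 8)→(8, 16): d=(-2,8) right/bottom  bias=-1
  edge (8, 16)→(6, 14): d=(-2,-2) top-left  bias=+0
  edge (6, 14)→(10, 8): d=(4,-6) top-left  bias=+0
    (0,4)@(1, 9): e=[70,0,-50] → ·  [on edge]
    (1,5)@(3, 11): e=[50,0,-30] → ·  [on edge]
    (4,5)@(9, 11): e=[2,12,6] → #
    (2,6)@(5, 13): e=[30,0,-10] → ·  [on edge]
    (3,6)@(7, 13): e=[14,4,2] → #
    (4,6)@(9, 13): e=[-2,8,14] → ·
    (3,7)@(7, 15): e=[10,0,10] → #  [on edge]
    (4,7)@(9, 15): e=[-6,4,22] → ·
    (3,8)@(7, 17): e=[6,-4,18] → ·
    (4,8)@(9, 17): e=[-10,0,30] → ·  [on edge]
  covered (3 px):
    · · · · ·
    · · · · ·
    · · · · ·
    · · · · ·
    · · · · ·
    · · · · #
    · · · # ·
    · · · # ·
    · · · · ·

Final: "outside"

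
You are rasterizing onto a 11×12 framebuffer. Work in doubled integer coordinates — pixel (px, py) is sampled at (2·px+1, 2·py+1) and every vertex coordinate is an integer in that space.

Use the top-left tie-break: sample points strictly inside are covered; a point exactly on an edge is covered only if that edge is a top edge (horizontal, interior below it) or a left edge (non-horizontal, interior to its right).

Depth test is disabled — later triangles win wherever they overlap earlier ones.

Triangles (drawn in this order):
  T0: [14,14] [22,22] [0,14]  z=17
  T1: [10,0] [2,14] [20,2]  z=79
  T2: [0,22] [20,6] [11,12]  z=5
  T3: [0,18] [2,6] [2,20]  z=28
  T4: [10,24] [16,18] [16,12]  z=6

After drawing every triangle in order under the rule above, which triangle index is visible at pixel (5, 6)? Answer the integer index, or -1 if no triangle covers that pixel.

T0:
  2·area = 112
  edge (14, 14)→(22, 22): d=(8,8) right/bottom  bias=-1
  edge (22, 22)→(0, 14): d=(-22,-8) top-left  bias=+0
  edge (0, 14)→(14, 14): d=(14,0) top-left  bias=+0
    (0,0)@(1, 1): e=[0,294,-182] → ·  [on edge]
    (1,1)@(3, 3): e=[0,266,-154] → ·  [on edge]
    (2,2)@(5, 5): e=[0,238,-126] → ·  [on edge]
    (3,3)@(7, 7): e=[0,210,-98] → ·  [on edge]
    (4,4)@(9, 9): e=[0,182,-70] → ·  [on edge]
    (5,5)@(11, 11): e=[0,154,-42] → ·  [on edge]
    (6,6)@(13, 13): e=[0,126,-14] → ·  [on edge]
    (1,7)@(3, 15): e=[96,2,14] → #
    (2,7)@(5, 15): e=[80,18,14] → #
    (3,7)@(7, 15): e=[64,34,14] → #
    (4,7)@(9, 15): e=[48,50,14] → #
    (5,7)@(11, 15): e=[32,66,14] → #
    (7,7)@(15, 15): e=[0,98,14] → ·  [on edge]
    (8,8)@(17, 17): e=[0,70,42] → ·  [on edge]
    (9,9)@(19, 19): e=[0,42,70] → ·  [on edge]
    (10,10)@(21, 21): e=[0,14,98] → ·  [on edge]
  covered (12 px):
    · · · · · · · · · · ·
    · · · · · · · · · · ·
    · · · · · · · · · · ·
    · · · · · · · · · · ·
    · · · · · · · · · · ·
    · · · · · · · · · · ·
    · · · · · · · · · · ·
    · # # # # # # · · · ·
    · · · · # # # # · · ·
    · · · · · · · # # · ·
    · · · · · · · · · · ·
    · · · · · · · · · · ·
T1:
  2·area = 156  (B↔C swapped to make it positive)
  edge (10, 0)→(20, 2): d=(10,2) right/bottom  bias=-1
  edge (20, 2)→(2, 14): d=(-18,12) right/bottom  bias=-1
  edge (2, 14)→(10, 0): d=(8,-14) top-left  bias=+0
    (5,0)@(11, 1): e=[8,126,22] → #
    (6,0)@(13, 1): e=[4,102,50] → #
    (7,0)@(15, 1): e=[0,78,78] → ·  [on edge]
    (4,1)@(9, 3): e=[32,114,10] → #
    (7,1)@(15, 3): e=[20,42,94] → #
    (8,1)@(17, 3): e=[16,18,122] → #
    (9,1)@(19, 3): e=[12,-6,150] → ·
    (4,2)@(9, 5): e=[52,78,26] → #
    (8,2)@(17, 5): e=[36,-18,138] → ·
    (3,3)@(7, 7): e=[76,66,14] → #
    (6,3)@(13, 7): e=[64,-6,98] → ·
    (7,3)@(15, 7): e=[60,-30,126] → ·
  covered (19 px):
    · · · · · # # · · · ·
    · · · · # # # # # · ·
    · · · · # # # # · · ·
    · · · # # # · · · · ·
    · · # # # · · · · · ·
    · · # · · · · · · · ·
    · # · · · · · · · · ·
    · · · · · · · · · · ·
    · · · · · · · · · · ·
    · · · · · · · · · · ·
    · · · · · · · · · · ·
    · · · · · · · · · · ·
T2:
  2·area = 24  (B↔C swapped to make it positive)
  edge (0, 22)→(11, 12): d=(11,-10) top-left  bias=+0
  edge (11, 12)→(20, 6): d=(9,-6) top-left  bias=+0
  edge (20, 6)→(0, 22): d=(-20,16) right/bottom  bias=-1
    (6,5)@(13, 11): e=[9,3,12] → #
    (7,5)@(15, 11): e=[29,15,-20] → ·
    (5,6)@(11, 13): e=[11,9,4] → #
    (6,6)@(13, 13): e=[31,21,-28] → ·
    (5,7)@(11, 15): e=[33,27,-36] → ·
  covered (2 px):
    · · · · · · · · · · ·
    · · · · · · · · · · ·
    · · · · · · · · · · ·
    · · · · · · · · · · ·
    · · · · · · · · · · ·
    · · · · · · # · · · ·
    · · · · · # · · · · ·
    · · · · · · · · · · ·
    · · · · · · · · · · ·
    · · · · · · · · · · ·
    · · · · · · · · · · ·
    · · · · · · · · · · ·
T3:
  2·area = 28
  edge (0, 18)→(2, 6): d=(2,-12) top-left  bias=+0
  edge (2, 6)→(2, 20): d=(0,14) right/bottom  bias=-1
  edge (2, 20)→(0, 18): d=(-2,-2) top-left  bias=+0
    (0,6)@(1, 13): e=[2,14,12] → #
    (1,6)@(3, 13): e=[26,-14,16] → ·
    (0,7)@(1, 15): e=[6,14,8] → #
    (1,7)@(3, 15): e=[30,-14,12] → ·
    (0,8)@(1, 17): e=[10,14,4] → #
    (1,8)@(3, 17): e=[34,-14,8] → ·
    (0,9)@(1, 19): e=[14,14,0] → #  [on edge]
    (1,9)@(3, 19): e=[38,-14,4] → ·
    (0,10)@(1, 21): e=[18,14,-4] → ·
    (1,10)@(3, 21): e=[42,-14,0] → ·  [on edge]
    (2,11)@(5, 23): e=[70,-42,0] → ·  [on edge]
  covered (4 px):
    · · · · · · · · · · ·
    · · · · · · · · · · ·
    · · · · · · · · · · ·
    · · · · · · · · · · ·
    · · · · · · · · · · ·
    · · · · · · · · · · ·
    # · · · · · · · · · ·
    # · · · · · · · · · ·
    # · · · · · · · · · ·
    # · · · · · · · · · ·
    · · · · · · · · · · ·
    · · · · · · · · · · ·
T4:
  2·area = 36  (B↔C swapped to make it positive)
  edge (10, 24)→(16, 12): d=(6,-12) top-left  bias=+0
  edge (16, 12)→(16, 18): d=(0,6) right/bottom  bias=-1
  edge (16, 18)→(10, 24): d=(-6,6) right/bottom  bias=-1
    (10,6)@(21, 13): e=[66,-30,0] → ·  [on edge]
    (7,7)@(15, 15): e=[6,6,24] → #
    (8,7)@(17, 15): e=[30,-6,12] → ·
    (9,7)@(19, 15): e=[54,-18,0] → ·  [on edge]
    (7,8)@(15, 17): e=[18,6,12] → #
    (8,8)@(17, 17): e=[42,-6,0] → ·  [on edge]
    (6,9)@(13, 19): e=[6,18,12] → #
    (7,9)@(15, 19): e=[30,6,0] → ·  [on edge]
    (6,10)@(13, 21): e=[18,18,0] → ·  [on edge]
    (5,11)@(11, 23): e=[6,30,0] → ·  [on edge]
  covered (3 px):
    · · · · · · · · · · ·
    · · · · · · · · · · ·
    · · · · · · · · · · ·
    · · · · · · · · · · ·
    · · · · · · · · · · ·
    · · · · · · · · · · ·
    · · · · · · · · · · ·
    · · · · · · · # · · ·
    · · · · · · · # · · ·
    · · · · · · # · · · ·
    · · · · · · · · · · ·
    · · · · · · · · · · ·

Z-buffer (winner per pixel, '.' = empty):
  . . . . . 1 1 . . . .
  . . . . 1 1 1 1 1 . .
  . . . . 1 1 1 1 . . .
  . . . 1 1 1 . . . . .
  . . 1 1 1 . . . . . .
  . . 1 . . . 2 . . . .
  3 1 . . . 2 . . . . .
  3 0 0 0 0 0 0 4 . . .
  3 . . . 0 0 0 4 . . .
  3 . . . . . 4 0 0 . .
  . . . . . . . . . . .
  . . . . . . . . . . .

Answer: 2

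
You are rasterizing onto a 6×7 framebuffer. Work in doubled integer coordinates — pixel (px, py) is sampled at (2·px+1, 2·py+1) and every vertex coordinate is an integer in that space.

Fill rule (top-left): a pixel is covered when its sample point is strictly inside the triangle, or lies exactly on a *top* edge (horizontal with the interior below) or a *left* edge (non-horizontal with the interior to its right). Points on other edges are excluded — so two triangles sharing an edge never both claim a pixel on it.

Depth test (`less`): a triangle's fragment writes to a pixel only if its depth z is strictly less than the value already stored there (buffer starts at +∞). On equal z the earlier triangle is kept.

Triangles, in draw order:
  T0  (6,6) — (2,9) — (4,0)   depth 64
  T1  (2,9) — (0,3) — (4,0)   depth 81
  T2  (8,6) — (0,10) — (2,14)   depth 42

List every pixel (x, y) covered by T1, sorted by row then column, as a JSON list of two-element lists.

T0:
  2·area = 30
  edge (6, 6)→(2, 9): d=(-4,3) right/bottom  bias=-1
  edge (2, 9)→(4, 0): d=(2,-9) top-left  bias=+0
  edge (4, 0)→(6, 6): d=(2,6) right/bottom  bias=-1
    (2,1)@(5, 3): e=[15,15,0] → ·  [on edge]
    (1,2)@(3, 5): e=[13,1,16] → #
    (2,2)@(5, 5): e=[7,19,4] → #
    (3,2)@(7, 5): e=[1,37,-8] → ·
    (1,3)@(3, 7): e=[5,5,20] → #
    (2,3)@(5, 7): e=[-1,23,8] → ·
    (1,4)@(3, 9): e=[-3,9,24] → ·
    (3,4)@(7, 9): e=[-15,45,0] → ·  [on edge]
  covered (3 px):
    · · · · · ·
    · · · · · ·
    · # # · · ·
    · # · · · ·
    · · · · · ·
    · · · · · ·
    · · · · · ·
T1:
  2·area = 30
  edge (2, 9)→(0, 3): d=(-2,-6) top-left  bias=+0
  edge (0, 3)→(4, 0): d=(4,-3) top-left  bias=+0
  edge (4, 0)→(2, 9): d=(-2,9) right/bottom  bias=-1
    (1,0)@(3, 1): e=[22,1,7] → #
    (2,0)@(5, 1): e=[34,7,-11] → ·
    (0,1)@(1, 3): e=[6,3,21] → #
    (2,1)@(5, 3): e=[30,15,-15] → ·
    (0,2)@(1, 5): e=[2,11,17] → #
    (1,2)@(3, 5): e=[14,17,-1] → ·
    (0,3)@(1, 7): e=[-2,19,13] → ·
  covered (4 px):
    · # · · · ·
    # # · · · ·
    # · · · · ·
    · · · · · ·
    · · · · · ·
    · · · · · ·
    · · · · · ·
T2:
  2·area = 40  (B↔C swapped to make it positive)
  edge (8, 6)→(2, 14): d=(-6,8) right/bottom  bias=-1
  edge (2, 14)→(0, 10): d=(-2,-4) top-left  bias=+0
  edge (0, 10)→(8, 6): d=(8,-4) top-left  bias=+0
    (3,3)@(7, 7): e=[2,34,4] → #
    (4,3)@(9, 7): e=[-14,42,12] → ·
    (1,4)@(3, 9): e=[22,14,4] → #
    (2,4)@(5, 9): e=[6,22,12] → #
    (3,4)@(7, 9): e=[-10,30,20] → ·
    (0,5)@(1, 11): e=[26,2,12] → #
    (2,5)@(5, 11): e=[-6,18,28] → ·
    (0,6)@(1, 13): e=[14,-2,28] → ·
    (1,6)@(3, 13): e=[-2,6,36] → ·
  covered (5 px):
    · · · · · ·
    · · · · · ·
    · · · · · ·
    · · · # · ·
    · # # · · ·
    # # · · · ·
    · · · · · ·

Final: [[1,0],[0,1],[1,1],[0,2]]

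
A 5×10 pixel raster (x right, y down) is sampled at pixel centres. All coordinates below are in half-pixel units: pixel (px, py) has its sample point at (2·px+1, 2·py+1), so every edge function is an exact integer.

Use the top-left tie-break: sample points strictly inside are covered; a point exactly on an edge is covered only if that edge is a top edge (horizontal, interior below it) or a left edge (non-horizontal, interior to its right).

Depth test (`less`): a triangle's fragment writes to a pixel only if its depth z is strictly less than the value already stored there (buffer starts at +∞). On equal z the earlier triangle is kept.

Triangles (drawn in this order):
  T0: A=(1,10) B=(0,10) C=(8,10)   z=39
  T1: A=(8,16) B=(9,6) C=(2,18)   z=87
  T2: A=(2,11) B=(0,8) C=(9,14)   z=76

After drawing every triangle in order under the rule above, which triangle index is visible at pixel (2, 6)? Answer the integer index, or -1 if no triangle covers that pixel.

T0:
  degenerate (2·area = 0) — covers nothing
T1:
  2·area = 58  (B↔C swapped to make it positive)
  edge (8, 16)→(2, 18): d=(-6,2) right/bottom  bias=-1
  edge (2, 18)→(9, 6): d=(7,-12) top-left  bias=+0
  edge (9, 6)→(8, 16): d=(-1,10) right/bottom  bias=-1
    (3,5)@(7, 11): e=[32,11,15] → X
    (4,5)@(9, 11): e=[28,35,-5] → .
    (2,6)@(5, 13): e=[24,1,33] → X
    (4,6)@(9, 13): e=[16,49,-7] → .
    (2,7)@(5, 15): e=[12,15,31] → X
    (4,7)@(9, 15): e=[4,63,-9] → .
    (1,8)@(3, 17): e=[4,5,49] → X
    (2,8)@(5, 17): e=[0,29,29] → .  [on edge]
    (3,8)@(7, 17): e=[-4,53,9] → .
    (1,9)@(3, 19): e=[-8,19,47] → .
  covered (6 px):
    . . . . .
    . . . . .
    . . . . .
    . . . . .
    . . . . .
    . . . X .
    . . X X .
    . . X X .
    . X . . .
    . . . . .
T2:
  2·area = 15
  edge (2, 11)→(0, 8): d=(-2,-3) top-left  bias=+0
  edge (0, 8)→(9, 14): d=(9,6) right/bottom  bias=-1
  edge (9, 14)→(2, 11): d=(-7,-3) top-left  bias=+0
    (0,4)@(1, 9): e=[1,3,11] → X
    (1,4)@(3, 9): e=[7,-9,17] → .
    (0,5)@(1, 11): e=[-3,21,-3] → .
    (1,5)@(3, 11): e=[3,9,3] → X
    (2,5)@(5, 11): e=[9,-3,9] → .
    (1,6)@(3, 13): e=[-1,27,-11] → .
    (3,6)@(7, 13): e=[11,3,1] → X
    (4,6)@(9, 13): e=[17,-9,7] → .
    (3,7)@(7, 15): e=[7,21,-13] → .
  covered (3 px):
    . . . . .
    . . . . .
    . . . . .
    . . . . .
    X . . . .
    . X . . .
    . . . X .
    . . . . .
    . . . . .
    . . . . .

Z-buffer (winner per pixel, '.' = empty):
  . . . . .
  . . . . .
  . . . . .
  . . . . .
  2 . . . .
  . 2 . 1 .
  . . 1 2 .
  . . 1 1 .
  . 1 . . .
  . . . . .

Final: 1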